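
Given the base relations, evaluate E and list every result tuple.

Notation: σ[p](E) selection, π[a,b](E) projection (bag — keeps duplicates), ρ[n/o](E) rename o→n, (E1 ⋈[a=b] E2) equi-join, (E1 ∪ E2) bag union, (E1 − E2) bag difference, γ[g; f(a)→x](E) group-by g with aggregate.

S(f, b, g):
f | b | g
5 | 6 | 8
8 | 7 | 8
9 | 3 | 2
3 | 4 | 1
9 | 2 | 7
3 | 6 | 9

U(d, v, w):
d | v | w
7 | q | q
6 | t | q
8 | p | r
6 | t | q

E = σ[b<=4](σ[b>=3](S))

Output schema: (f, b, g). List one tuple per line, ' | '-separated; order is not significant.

Stepwise |·|:
  S → 6
  σ[b>=3](S) → 5
  σ[b<=4](σ[b>=3](S)) → 2

== RESULT ==
f | b | g
3 | 4 | 1
9 | 3 | 2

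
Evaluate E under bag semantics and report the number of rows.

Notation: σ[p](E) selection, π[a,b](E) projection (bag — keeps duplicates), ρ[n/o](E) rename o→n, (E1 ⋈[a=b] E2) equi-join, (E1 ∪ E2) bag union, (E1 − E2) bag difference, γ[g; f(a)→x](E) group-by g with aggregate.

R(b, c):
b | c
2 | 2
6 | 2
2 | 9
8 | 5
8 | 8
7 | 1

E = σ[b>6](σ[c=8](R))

Stepwise |·|:
  R → 6
  σ[c=8](R) → 1
  σ[b>6](σ[c=8](R)) → 1

|E| = 1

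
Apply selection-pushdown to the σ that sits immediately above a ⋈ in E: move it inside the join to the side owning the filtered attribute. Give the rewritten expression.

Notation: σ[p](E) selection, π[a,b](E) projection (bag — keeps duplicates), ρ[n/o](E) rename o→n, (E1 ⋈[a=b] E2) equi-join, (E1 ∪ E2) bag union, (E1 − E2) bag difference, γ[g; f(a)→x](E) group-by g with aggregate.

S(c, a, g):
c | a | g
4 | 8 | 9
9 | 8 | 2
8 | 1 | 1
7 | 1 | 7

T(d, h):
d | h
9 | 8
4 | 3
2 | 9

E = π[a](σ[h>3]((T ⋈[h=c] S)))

σ filters on h, owned by the left side.
E' = π[a]((σ[h>3](T) ⋈[h=c] S))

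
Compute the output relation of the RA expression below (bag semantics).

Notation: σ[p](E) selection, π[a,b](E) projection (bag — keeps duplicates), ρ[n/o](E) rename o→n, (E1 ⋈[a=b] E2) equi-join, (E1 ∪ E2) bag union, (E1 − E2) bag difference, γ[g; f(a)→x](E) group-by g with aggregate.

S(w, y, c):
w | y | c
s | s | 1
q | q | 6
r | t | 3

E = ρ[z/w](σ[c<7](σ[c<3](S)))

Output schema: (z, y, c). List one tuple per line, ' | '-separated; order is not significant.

Row counts bottom-up:
  S → 3
  σ[c<3](S) → 1
  σ[c<7](σ[c<3](S)) → 1
  ρ[z/w](σ[c<7](σ[c<3](S))) → 1

== RESULT ==
z | y | c
s | s | 1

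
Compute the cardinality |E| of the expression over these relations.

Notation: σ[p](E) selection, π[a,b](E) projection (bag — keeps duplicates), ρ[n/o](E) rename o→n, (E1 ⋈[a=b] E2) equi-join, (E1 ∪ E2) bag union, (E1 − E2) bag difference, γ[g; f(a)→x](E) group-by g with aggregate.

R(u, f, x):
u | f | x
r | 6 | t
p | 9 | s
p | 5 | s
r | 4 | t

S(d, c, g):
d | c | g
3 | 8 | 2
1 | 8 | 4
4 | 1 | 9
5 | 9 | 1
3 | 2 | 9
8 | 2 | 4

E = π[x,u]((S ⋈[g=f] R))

Stepwise |·|:
  S → 6
  R → 4
  (S ⋈[g=f] R) → 4
  π[x,u]((S ⋈[g=f] R)) → 4

|E| = 4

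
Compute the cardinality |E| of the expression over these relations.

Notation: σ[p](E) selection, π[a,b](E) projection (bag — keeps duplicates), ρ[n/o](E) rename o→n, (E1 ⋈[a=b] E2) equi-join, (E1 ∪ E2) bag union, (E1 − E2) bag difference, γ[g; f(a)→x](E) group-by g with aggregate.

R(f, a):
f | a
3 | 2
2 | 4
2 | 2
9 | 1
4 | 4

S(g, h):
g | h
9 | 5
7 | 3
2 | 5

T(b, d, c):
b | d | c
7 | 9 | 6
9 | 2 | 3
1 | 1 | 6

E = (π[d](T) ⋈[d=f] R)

Subexpression sizes:
  T → 3
  π[d](T) → 3
  R → 5
  (π[d](T) ⋈[d=f] R) → 3

|E| = 3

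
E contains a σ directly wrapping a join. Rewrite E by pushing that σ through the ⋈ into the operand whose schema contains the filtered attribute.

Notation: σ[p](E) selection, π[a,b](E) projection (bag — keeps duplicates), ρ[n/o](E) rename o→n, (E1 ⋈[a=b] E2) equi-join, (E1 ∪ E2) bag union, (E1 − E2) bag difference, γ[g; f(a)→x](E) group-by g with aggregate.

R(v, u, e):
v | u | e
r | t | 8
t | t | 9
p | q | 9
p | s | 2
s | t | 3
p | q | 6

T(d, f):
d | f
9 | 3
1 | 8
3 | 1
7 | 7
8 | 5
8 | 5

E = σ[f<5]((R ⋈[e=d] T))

σ filters on f, owned by the right side.
E' = (R ⋈[e=d] σ[f<5](T))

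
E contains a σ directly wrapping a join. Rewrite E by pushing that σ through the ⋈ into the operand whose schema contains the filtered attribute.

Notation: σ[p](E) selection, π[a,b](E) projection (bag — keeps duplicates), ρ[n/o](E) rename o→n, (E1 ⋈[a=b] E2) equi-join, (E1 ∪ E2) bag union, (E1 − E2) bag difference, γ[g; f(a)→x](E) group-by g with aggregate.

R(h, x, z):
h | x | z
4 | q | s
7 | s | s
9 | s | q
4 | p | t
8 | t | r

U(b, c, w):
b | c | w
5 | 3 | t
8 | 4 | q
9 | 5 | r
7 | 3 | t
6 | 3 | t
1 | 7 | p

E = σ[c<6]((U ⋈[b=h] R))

σ filters on c, owned by the left side.
E' = (σ[c<6](U) ⋈[b=h] R)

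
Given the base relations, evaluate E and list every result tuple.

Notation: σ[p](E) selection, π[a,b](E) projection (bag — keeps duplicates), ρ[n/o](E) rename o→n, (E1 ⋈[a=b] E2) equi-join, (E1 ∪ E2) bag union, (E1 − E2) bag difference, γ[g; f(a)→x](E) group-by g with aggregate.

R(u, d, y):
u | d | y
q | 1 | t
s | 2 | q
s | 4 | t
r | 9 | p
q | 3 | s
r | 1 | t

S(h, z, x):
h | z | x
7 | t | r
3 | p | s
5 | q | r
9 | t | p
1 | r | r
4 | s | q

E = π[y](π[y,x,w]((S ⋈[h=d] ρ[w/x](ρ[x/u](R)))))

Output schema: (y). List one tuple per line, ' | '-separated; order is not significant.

Per-node cardinality:
  S → 6
  R → 6
  ρ[x/u](R) → 6
  ρ[w/x](ρ[x/u](R)) → 6
  (S ⋈[h=d] ρ[w/x](ρ[x/u](R))) → 5
  π[y,x,w]((S ⋈[h=d] ρ[w/x](ρ[x/u](R)))) → 5
  π[y](π[y,x,w]((S ⋈[h=d] ρ[w/x](ρ[x/u](R))))) → 5

== RESULT ==
y
p
s
t
t
t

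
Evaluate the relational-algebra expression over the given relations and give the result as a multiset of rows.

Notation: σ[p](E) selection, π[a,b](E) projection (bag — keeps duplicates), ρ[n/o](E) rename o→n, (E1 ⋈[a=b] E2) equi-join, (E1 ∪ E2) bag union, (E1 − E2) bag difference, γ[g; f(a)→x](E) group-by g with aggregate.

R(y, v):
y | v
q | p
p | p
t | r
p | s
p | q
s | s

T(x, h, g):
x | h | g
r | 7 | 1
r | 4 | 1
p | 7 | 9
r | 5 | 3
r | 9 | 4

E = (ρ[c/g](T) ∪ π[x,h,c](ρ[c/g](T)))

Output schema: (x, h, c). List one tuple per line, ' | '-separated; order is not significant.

Row counts bottom-up:
  T → 5
  ρ[c/g](T) → 5
  T → 5
  ρ[c/g](T) → 5
  π[x,h,c](ρ[c/g](T)) → 5
  (ρ[c/g](T) ∪ π[x,h,c](ρ[c/g](T))) → 10

== RESULT ==
x | h | c
p | 7 | 9
p | 7 | 9
r | 4 | 1
r | 4 | 1
r | 5 | 3
r | 5 | 3
r | 7 | 1
r | 7 | 1
r | 9 | 4
r | 9 | 4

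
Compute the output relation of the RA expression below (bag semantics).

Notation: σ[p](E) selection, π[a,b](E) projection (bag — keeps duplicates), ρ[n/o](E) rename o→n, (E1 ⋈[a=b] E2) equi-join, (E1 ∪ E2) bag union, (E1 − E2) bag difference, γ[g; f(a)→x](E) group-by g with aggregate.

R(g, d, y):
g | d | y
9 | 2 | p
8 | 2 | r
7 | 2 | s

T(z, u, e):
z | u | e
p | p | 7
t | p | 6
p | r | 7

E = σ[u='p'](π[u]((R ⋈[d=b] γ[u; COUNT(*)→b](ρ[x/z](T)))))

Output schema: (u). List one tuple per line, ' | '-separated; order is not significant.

Subexpression sizes:
  R → 3
  T → 3
  ρ[x/z](T) → 3
  γ[u; COUNT(*)→b](ρ[x/z](T)) → 2
  (R ⋈[d=b] γ[u; COUNT(*)→b](ρ[x/z](T))) → 3
  π[u]((R ⋈[d=b] γ[u; COUNT(*)→b](ρ[x/z](T)))) → 3
  σ[u='p'](π[u]((R ⋈[d=b] γ[u; COUNT(*)→b](ρ[x/z](T))))) → 3

== RESULT ==
u
p
p
p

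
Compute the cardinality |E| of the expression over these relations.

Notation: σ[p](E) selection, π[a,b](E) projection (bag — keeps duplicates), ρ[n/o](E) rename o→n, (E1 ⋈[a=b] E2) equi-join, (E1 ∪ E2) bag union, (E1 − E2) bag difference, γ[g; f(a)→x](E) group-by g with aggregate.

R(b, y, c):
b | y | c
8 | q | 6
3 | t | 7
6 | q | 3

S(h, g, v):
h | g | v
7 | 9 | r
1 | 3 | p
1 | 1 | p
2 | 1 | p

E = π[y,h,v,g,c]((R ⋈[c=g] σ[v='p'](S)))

Subexpression sizes:
  R → 3
  S → 4
  σ[v='p'](S) → 3
  (R ⋈[c=g] σ[v='p'](S)) → 1
  π[y,h,v,g,c]((R ⋈[c=g] σ[v='p'](S))) → 1

|E| = 1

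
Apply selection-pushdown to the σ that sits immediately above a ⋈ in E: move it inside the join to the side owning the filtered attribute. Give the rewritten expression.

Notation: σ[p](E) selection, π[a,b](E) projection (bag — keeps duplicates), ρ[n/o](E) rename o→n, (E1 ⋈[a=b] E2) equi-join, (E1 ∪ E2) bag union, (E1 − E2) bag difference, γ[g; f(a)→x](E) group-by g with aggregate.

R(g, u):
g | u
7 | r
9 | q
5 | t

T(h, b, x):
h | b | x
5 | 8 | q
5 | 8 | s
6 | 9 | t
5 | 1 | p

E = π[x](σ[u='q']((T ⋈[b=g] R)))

σ filters on u, owned by the right side.
E' = π[x]((T ⋈[b=g] σ[u='q'](R)))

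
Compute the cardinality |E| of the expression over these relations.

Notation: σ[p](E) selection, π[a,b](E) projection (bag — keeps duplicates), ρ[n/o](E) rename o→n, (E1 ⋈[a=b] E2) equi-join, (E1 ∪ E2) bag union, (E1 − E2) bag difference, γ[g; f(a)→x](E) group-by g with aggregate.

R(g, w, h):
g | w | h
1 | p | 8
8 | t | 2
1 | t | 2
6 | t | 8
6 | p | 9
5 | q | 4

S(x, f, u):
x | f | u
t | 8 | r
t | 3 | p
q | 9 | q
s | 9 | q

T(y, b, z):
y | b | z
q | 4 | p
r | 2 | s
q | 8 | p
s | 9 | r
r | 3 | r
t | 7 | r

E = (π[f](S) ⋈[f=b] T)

Stepwise |·|:
  S → 4
  π[f](S) → 4
  T → 6
  (π[f](S) ⋈[f=b] T) → 4

|E| = 4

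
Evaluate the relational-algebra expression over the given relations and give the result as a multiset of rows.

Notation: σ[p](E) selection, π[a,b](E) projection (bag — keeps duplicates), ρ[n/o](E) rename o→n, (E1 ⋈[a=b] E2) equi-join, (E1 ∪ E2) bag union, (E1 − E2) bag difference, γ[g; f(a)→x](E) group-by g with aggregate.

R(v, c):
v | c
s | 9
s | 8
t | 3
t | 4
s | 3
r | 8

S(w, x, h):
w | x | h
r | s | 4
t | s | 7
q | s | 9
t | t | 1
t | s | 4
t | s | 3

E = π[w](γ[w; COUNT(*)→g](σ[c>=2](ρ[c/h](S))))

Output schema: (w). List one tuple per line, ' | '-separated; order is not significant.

Subexpression sizes:
  S → 6
  ρ[c/h](S) → 6
  σ[c>=2](ρ[c/h](S)) → 5
  γ[w; COUNT(*)→g](σ[c>=2](ρ[c/h](S))) → 3
  π[w](γ[w; COUNT(*)→g](σ[c>=2](ρ[c/h](S)))) → 3

== RESULT ==
w
q
r
t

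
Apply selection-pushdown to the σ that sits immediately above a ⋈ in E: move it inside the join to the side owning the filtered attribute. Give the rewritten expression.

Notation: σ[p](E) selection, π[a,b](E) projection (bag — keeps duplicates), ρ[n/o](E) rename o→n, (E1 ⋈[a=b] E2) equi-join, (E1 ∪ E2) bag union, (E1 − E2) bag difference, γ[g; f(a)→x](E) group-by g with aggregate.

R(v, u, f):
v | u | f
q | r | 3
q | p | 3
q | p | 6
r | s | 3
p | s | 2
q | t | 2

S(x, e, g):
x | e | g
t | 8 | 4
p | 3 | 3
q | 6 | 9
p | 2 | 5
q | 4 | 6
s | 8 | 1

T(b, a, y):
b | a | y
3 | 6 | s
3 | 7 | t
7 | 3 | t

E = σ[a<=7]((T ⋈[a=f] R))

σ filters on a, owned by the left side.
E' = (σ[a<=7](T) ⋈[a=f] R)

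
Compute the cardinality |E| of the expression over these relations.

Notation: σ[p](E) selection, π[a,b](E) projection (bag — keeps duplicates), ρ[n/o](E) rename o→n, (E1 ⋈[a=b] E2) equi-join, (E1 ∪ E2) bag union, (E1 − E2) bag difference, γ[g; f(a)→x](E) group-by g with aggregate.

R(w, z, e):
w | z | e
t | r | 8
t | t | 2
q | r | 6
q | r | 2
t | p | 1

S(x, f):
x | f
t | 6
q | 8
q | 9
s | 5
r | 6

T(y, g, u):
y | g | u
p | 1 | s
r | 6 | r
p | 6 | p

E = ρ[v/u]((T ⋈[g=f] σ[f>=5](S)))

Row counts bottom-up:
  T → 3
  S → 5
  σ[f>=5](S) → 5
  (T ⋈[g=f] σ[f>=5](S)) → 4
  ρ[v/u]((T ⋈[g=f] σ[f>=5](S))) → 4

|E| = 4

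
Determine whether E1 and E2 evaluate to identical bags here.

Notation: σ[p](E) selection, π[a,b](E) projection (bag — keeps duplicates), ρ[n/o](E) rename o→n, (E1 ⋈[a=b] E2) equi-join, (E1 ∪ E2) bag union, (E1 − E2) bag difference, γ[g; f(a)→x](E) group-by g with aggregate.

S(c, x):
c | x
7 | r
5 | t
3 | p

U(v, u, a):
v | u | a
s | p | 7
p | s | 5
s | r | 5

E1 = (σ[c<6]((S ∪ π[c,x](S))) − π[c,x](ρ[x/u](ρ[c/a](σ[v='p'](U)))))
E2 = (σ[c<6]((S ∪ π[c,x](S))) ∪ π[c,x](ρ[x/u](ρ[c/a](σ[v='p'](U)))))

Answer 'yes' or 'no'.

E1 subexpression sizes:
  S → 3
  S → 3
  π[c,x](S) → 3
  (S ∪ π[c,x](S)) → 6
  σ[c<6]((S ∪ π[c,x](S))) → 4
  U → 3
  σ[v='p'](U) → 1
  ρ[c/a](σ[v='p'](U)) → 1
  ρ[x/u](ρ[c/a](σ[v='p'](U))) → 1
  π[c,x](ρ[x/u](ρ[c/a](σ[v='p'](U)))) → 1
  (σ[c<6]((S ∪ π[c,x](S))) − π[c,x](ρ[x/u](ρ[c/a](σ[v='p'](U))))) → 4
E2 subexpression sizes:
  S → 3
  S → 3
  π[c,x](S) → 3
  (S ∪ π[c,x](S)) → 6
  σ[c<6]((S ∪ π[c,x](S))) → 4
  U → 3
  σ[v='p'](U) → 1
  ρ[c/a](σ[v='p'](U)) → 1
  ρ[x/u](ρ[c/a](σ[v='p'](U))) → 1
  π[c,x](ρ[x/u](ρ[c/a](σ[v='p'](U)))) → 1
  (σ[c<6]((S ∪ π[c,x](S))) ∪ π[c,x](ρ[x/u](ρ[c/a](σ[v='p'](U))))) → 5

E1 result:
c | x
3 | p
3 | p
5 | t
5 | t
E2 result:
c | x
3 | p
3 | p
5 | s
5 | t
5 | t
Witness: (5, 's') appears 0× in E1 but 1× in E2.

no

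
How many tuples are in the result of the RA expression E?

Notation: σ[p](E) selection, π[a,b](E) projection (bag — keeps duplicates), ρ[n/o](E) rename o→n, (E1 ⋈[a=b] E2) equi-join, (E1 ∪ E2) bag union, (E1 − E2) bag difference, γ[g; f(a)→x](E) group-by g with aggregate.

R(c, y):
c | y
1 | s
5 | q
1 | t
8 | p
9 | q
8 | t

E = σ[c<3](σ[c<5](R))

Subexpression sizes:
  R → 6
  σ[c<5](R) → 2
  σ[c<3](σ[c<5](R)) → 2

|E| = 2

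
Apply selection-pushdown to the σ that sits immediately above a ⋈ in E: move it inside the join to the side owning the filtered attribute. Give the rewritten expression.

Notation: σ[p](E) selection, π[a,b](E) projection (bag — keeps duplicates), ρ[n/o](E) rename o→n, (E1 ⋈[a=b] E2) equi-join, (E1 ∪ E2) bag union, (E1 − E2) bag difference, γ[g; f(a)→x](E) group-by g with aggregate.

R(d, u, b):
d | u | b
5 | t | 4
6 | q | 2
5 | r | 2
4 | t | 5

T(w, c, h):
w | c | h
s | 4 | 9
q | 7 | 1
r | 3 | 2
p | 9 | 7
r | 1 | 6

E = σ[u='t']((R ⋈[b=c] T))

σ filters on u, owned by the left side.
E' = (σ[u='t'](R) ⋈[b=c] T)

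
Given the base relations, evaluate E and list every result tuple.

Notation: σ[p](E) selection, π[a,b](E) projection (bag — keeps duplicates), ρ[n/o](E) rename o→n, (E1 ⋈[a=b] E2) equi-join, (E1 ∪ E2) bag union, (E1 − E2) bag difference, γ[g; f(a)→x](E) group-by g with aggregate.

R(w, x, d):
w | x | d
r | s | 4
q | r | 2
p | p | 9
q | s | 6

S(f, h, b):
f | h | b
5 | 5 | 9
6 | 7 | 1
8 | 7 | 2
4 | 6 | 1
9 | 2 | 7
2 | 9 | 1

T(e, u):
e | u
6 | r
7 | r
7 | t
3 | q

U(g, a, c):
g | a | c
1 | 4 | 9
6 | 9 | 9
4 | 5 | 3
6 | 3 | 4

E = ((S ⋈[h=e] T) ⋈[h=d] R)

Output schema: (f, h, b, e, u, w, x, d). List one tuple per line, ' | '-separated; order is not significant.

Per-node cardinality:
  S → 6
  T → 4
  (S ⋈[h=e] T) → 5
  R → 4
  ((S ⋈[h=e] T) ⋈[h=d] R) → 1

== RESULT ==
f | h | b | e | u | w | x | d
4 | 6 | 1 | 6 | r | q | s | 6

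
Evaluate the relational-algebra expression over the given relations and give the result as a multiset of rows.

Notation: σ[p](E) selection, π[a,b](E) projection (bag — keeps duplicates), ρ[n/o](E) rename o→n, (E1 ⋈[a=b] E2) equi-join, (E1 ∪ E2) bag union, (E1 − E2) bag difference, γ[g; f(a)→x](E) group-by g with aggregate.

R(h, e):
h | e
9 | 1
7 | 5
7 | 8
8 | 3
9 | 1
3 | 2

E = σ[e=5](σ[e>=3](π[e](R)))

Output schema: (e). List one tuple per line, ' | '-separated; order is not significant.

Subexpression sizes:
  R → 6
  π[e](R) → 6
  σ[e>=3](π[e](R)) → 3
  σ[e=5](σ[e>=3](π[e](R))) → 1

== RESULT ==
e
5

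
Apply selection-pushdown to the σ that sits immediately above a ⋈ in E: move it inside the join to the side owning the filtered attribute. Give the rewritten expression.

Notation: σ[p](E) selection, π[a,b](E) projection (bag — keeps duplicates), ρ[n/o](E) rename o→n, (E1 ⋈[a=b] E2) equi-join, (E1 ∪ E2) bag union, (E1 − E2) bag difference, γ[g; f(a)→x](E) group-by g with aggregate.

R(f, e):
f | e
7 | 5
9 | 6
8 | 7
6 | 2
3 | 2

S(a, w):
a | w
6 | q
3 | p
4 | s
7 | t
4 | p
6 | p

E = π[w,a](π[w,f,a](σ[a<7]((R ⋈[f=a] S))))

σ filters on a, owned by the right side.
E' = π[w,a](π[w,f,a]((R ⋈[f=a] σ[a<7](S))))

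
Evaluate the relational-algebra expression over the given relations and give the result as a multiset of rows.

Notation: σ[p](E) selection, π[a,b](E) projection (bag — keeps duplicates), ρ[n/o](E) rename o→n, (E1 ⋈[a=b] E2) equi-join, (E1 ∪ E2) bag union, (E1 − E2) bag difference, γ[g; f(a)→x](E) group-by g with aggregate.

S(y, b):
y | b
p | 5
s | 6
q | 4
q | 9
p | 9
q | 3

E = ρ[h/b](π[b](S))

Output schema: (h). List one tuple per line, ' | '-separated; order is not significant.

Row counts bottom-up:
  S → 6
  π[b](S) → 6
  ρ[h/b](π[b](S)) → 6

== RESULT ==
h
3
4
5
6
9
9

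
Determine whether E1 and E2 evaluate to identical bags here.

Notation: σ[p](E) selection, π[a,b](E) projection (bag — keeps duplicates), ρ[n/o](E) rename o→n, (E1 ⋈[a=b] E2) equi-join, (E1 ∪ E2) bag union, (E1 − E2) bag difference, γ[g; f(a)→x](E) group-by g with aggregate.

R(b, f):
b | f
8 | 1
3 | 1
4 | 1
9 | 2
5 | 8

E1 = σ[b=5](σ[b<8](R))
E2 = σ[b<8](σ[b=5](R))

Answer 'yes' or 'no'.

E1 stepwise |·|:
  R → 5
  σ[b<8](R) → 3
  σ[b=5](σ[b<8](R)) → 1
E2 stepwise |·|:
  R → 5
  σ[b=5](R) → 1
  σ[b<8](σ[b=5](R)) → 1

E1 and E2 produce the same multiset:
b | f
5 | 8

yes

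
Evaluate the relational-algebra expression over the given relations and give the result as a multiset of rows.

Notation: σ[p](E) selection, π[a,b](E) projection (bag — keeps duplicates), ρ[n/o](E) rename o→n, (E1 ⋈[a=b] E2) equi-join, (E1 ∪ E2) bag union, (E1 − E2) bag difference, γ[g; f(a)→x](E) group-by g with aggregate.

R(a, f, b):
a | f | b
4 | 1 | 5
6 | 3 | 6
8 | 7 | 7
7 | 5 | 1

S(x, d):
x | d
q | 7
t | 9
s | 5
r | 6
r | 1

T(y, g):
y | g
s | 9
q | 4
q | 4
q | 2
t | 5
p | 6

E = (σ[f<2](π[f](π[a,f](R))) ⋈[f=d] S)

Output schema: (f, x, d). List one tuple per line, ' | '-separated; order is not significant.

Stepwise |·|:
  R → 4
  π[a,f](R) → 4
  π[f](π[a,f](R)) → 4
  σ[f<2](π[f](π[a,f](R))) → 1
  S → 5
  (σ[f<2](π[f](π[a,f](R))) ⋈[f=d] S) → 1

== RESULT ==
f | x | d
1 | r | 1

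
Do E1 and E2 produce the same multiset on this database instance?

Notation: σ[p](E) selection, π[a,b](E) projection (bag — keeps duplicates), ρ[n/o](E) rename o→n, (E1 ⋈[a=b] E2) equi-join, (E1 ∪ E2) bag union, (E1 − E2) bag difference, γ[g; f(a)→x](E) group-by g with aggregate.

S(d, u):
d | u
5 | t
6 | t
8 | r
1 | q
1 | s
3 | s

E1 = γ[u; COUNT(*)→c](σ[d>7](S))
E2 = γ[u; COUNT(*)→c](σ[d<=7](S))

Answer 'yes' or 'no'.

E1 stepwise |·|:
  S → 6
  σ[d>7](S) → 1
  γ[u; COUNT(*)→c](σ[d>7](S)) → 1
E2 stepwise |·|:
  S → 6
  σ[d<=7](S) → 5
  γ[u; COUNT(*)→c](σ[d<=7](S)) → 3

E1 result:
u | c
r | 1
E2 result:
u | c
q | 1
s | 2
t | 2
Witness: ('r', 1) appears 1× in E1 but 0× in E2.

no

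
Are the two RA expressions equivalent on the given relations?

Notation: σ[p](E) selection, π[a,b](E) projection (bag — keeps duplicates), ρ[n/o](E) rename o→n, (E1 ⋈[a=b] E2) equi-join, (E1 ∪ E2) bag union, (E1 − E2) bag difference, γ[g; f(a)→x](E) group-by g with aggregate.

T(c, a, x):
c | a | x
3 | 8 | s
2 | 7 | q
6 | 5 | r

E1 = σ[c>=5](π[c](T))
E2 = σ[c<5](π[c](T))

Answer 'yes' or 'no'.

E1 subexpression sizes:
  T → 3
  π[c](T) → 3
  σ[c>=5](π[c](T)) → 1
E2 subexpression sizes:
  T → 3
  π[c](T) → 3
  σ[c<5](π[c](T)) → 2

E1 result:
c
6
E2 result:
c
2
3
Witness: (6,) appears 1× in E1 but 0× in E2.

no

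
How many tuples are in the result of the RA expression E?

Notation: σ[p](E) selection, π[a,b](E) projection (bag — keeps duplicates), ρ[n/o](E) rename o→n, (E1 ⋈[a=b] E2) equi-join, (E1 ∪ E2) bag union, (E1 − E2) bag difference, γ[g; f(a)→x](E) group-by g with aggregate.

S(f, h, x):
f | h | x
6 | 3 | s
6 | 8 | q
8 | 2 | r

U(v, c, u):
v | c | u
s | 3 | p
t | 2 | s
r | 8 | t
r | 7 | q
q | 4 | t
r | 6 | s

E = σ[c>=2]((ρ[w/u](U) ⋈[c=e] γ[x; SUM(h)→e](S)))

Stepwise |·|:
  U → 6
  ρ[w/u](U) → 6
  S → 3
  γ[x; SUM(h)→e](S) → 3
  (ρ[w/u](U) ⋈[c=e] γ[x; SUM(h)→e](S)) → 3
  σ[c>=2]((ρ[w/u](U) ⋈[c=e] γ[x; SUM(h)→e](S))) → 3

|E| = 3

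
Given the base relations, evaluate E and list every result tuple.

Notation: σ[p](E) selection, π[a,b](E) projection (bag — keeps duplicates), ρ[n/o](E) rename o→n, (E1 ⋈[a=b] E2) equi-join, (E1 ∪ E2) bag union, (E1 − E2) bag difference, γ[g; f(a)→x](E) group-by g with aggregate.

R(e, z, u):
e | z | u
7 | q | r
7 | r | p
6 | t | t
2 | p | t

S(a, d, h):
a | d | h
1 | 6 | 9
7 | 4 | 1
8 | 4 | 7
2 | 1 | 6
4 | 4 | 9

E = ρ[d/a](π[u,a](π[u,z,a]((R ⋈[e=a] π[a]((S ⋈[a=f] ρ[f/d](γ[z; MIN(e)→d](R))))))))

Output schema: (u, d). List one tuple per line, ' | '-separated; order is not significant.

Row counts bottom-up:
  R → 4
  S → 5
  R → 4
  γ[z; MIN(e)→d](R) → 4
  ρ[f/d](γ[z; MIN(e)→d](R)) → 4
  (S ⋈[a=f] ρ[f/d](γ[z; MIN(e)→d](R))) → 3
  π[a]((S ⋈[a=f] ρ[f/d](γ[z; MIN(e)→d](R)))) → 3
  (R ⋈[e=a] π[a]((S ⋈[a=f] ρ[f/d](γ[z; MIN(e)→d](R))))) → 5
  π[u,z,a]((R ⋈[e=a] π[a]((S ⋈[a=f] ρ[f/d](γ[z; MIN(e)→d](R)))))) → 5
  π[u,a](π[u,z,a]((R ⋈[e=a] π[a]((S ⋈[a=f] ρ[f/d](γ[z; MIN(e)→d](R))))))) → 5
  ρ[d/a](π[u,a](π[u,z,a]((R ⋈[e=a] π[a]((S ⋈[a=f] ρ[f/d](γ[z; MIN(e)→d](R)))))))) → 5

== RESULT ==
u | d
p | 7
p | 7
r | 7
r | 7
t | 2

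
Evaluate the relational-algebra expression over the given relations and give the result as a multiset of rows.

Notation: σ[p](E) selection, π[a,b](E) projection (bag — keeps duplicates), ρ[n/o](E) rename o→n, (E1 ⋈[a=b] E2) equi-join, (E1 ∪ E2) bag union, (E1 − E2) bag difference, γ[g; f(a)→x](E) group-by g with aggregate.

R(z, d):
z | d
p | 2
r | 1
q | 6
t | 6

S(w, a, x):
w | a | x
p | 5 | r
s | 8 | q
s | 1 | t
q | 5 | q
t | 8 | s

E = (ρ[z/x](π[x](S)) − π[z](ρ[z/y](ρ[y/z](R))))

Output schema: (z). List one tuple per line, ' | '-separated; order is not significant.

Per-node cardinality:
  S → 5
  π[x](S) → 5
  ρ[z/x](π[x](S)) → 5
  R → 4
  ρ[y/z](R) → 4
  ρ[z/y](ρ[y/z](R)) → 4
  π[z](ρ[z/y](ρ[y/z](R))) → 4
  (ρ[z/x](π[x](S)) − π[z](ρ[z/y](ρ[y/z](R)))) → 2

== RESULT ==
z
q
s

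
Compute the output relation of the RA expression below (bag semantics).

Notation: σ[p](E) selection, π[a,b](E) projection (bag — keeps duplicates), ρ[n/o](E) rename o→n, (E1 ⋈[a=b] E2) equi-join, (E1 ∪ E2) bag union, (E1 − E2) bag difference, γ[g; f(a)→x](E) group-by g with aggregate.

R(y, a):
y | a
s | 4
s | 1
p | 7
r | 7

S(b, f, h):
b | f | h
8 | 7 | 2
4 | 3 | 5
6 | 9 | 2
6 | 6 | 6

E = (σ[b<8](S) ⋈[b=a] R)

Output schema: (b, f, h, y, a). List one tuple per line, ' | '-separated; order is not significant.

Stepwise |·|:
  S → 4
  σ[b<8](S) → 3
  R → 4
  (σ[b<8](S) ⋈[b=a] R) → 1

== RESULT ==
b | f | h | y | a
4 | 3 | 5 | s | 4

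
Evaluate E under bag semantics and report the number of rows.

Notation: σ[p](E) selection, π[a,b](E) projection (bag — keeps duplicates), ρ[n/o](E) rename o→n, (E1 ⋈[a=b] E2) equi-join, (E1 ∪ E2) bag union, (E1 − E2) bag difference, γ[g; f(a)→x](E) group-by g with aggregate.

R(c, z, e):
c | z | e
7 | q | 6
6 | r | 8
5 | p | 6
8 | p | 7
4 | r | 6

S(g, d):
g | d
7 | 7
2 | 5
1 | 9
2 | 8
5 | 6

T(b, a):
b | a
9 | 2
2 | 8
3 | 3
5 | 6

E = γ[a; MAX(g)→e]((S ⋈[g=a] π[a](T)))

Row counts bottom-up:
  S → 5
  T → 4
  π[a](T) → 4
  (S ⋈[g=a] π[a](T)) → 2
  γ[a; MAX(g)→e]((S ⋈[g=a] π[a](T))) → 1

|E| = 1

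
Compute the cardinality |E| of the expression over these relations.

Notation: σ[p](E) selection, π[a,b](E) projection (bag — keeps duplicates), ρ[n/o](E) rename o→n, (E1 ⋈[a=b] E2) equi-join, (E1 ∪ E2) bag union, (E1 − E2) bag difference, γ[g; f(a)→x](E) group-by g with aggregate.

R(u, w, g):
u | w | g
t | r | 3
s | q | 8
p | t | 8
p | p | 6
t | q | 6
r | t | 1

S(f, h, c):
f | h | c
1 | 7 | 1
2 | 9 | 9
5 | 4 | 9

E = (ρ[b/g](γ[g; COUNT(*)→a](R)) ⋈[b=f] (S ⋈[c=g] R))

Row counts bottom-up:
  R → 6
  γ[g; COUNT(*)→a](R) → 4
  ρ[b/g](γ[g; COUNT(*)→a](R)) → 4
  S → 3
  R → 6
  (S ⋈[c=g] R) → 1
  (ρ[b/g](γ[g; COUNT(*)→a](R)) ⋈[b=f] (S ⋈[c=g] R)) → 1

|E| = 1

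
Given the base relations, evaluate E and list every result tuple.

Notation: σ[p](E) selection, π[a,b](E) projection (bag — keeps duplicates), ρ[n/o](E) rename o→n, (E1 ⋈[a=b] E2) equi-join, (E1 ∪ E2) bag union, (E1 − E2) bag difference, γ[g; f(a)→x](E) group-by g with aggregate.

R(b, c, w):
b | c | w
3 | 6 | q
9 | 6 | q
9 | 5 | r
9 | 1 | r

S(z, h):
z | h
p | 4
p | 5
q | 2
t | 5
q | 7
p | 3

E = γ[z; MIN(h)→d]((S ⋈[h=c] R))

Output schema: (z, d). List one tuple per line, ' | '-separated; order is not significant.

Stepwise |·|:
  S → 6
  R → 4
  (S ⋈[h=c] R) → 2
  γ[z; MIN(h)→d]((S ⋈[h=c] R)) → 2

== RESULT ==
z | d
p | 5
t | 5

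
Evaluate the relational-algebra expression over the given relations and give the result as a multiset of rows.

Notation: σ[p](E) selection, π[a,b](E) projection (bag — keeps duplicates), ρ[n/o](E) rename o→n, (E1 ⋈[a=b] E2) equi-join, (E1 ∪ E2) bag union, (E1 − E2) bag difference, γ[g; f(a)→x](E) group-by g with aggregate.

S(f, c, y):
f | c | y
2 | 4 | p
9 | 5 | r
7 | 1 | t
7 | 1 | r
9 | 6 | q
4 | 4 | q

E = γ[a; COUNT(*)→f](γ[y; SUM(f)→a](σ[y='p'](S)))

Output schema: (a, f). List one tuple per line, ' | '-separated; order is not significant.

Subexpression sizes:
  S → 6
  σ[y='p'](S) → 1
  γ[y; SUM(f)→a](σ[y='p'](S)) → 1
  γ[a; COUNT(*)→f](γ[y; SUM(f)→a](σ[y='p'](S))) → 1

== RESULT ==
a | f
2 | 1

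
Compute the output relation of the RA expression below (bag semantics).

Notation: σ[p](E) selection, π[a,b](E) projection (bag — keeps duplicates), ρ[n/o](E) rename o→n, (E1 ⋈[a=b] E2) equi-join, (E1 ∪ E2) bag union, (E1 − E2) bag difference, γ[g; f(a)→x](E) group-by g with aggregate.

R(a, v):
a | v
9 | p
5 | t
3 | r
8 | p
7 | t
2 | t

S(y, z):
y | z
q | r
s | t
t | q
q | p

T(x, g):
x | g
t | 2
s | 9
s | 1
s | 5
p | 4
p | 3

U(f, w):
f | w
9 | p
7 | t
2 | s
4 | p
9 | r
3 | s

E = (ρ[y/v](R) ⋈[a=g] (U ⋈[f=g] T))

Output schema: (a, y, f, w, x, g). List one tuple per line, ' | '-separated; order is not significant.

Per-node cardinality:
  R → 6
  ρ[y/v](R) → 6
  U → 6
  T → 6
  (U ⋈[f=g] T) → 5
  (ρ[y/v](R) ⋈[a=g] (U ⋈[f=g] T)) → 4

== RESULT ==
a | y | f | w | x | g
2 | t | 2 | s | t | 2
3 | r | 3 | s | p | 3
9 | p | 9 | p | s | 9
9 | p | 9 | r | s | 9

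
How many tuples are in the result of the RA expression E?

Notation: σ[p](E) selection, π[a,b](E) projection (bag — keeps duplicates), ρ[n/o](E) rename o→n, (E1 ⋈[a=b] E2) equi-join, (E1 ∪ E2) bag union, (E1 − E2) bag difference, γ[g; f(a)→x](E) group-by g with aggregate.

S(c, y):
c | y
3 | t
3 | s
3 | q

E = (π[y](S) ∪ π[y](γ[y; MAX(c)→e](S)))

Row counts bottom-up:
  S → 3
  π[y](S) → 3
  S → 3
  γ[y; MAX(c)→e](S) → 3
  π[y](γ[y; MAX(c)→e](S)) → 3
  (π[y](S) ∪ π[y](γ[y; MAX(c)→e](S))) → 6

|E| = 6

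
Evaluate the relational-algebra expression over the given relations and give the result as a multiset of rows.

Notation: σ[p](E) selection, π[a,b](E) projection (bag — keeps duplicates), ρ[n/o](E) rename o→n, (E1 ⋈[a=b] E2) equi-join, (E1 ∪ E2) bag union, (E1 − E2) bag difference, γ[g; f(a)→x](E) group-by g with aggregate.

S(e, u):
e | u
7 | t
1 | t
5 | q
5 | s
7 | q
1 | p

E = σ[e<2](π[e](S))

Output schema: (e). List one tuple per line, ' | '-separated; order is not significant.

Row counts bottom-up:
  S → 6
  π[e](S) → 6
  σ[e<2](π[e](S)) → 2

== RESULT ==
e
1
1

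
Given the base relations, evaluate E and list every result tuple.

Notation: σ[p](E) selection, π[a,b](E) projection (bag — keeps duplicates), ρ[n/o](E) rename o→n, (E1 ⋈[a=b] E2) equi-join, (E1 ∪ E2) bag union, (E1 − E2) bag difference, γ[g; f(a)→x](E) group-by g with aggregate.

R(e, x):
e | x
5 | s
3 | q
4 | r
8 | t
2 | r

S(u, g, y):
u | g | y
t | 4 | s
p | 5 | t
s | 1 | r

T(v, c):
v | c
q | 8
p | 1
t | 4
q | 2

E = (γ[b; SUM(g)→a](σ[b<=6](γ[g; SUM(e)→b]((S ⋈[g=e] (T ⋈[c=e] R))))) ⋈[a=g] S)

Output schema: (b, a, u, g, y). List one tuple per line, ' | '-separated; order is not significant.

Stepwise |·|:
  S → 3
  T → 4
  R → 5
  (T ⋈[c=e] R) → 3
  (S ⋈[g=e] (T ⋈[c=e] R)) → 1
  γ[g; SUM(e)→b]((S ⋈[g=e] (T ⋈[c=e] R))) → 1
  σ[b<=6](γ[g; SUM(e)→b]((S ⋈[g=e] (T ⋈[c=e] R)))) → 1
  γ[b; SUM(g)→a](σ[b<=6](γ[g; SUM(e)→b]((S ⋈[g=e] (T ⋈[c=e] R))))) → 1
  S → 3
  (γ[b; SUM(g)→a](σ[b<=6](γ[g; SUM(e)→b]((S ⋈[g=e] (T ⋈[c=e] R))))) ⋈[a=g] S) → 1

== RESULT ==
b | a | u | g | y
4 | 4 | t | 4 | s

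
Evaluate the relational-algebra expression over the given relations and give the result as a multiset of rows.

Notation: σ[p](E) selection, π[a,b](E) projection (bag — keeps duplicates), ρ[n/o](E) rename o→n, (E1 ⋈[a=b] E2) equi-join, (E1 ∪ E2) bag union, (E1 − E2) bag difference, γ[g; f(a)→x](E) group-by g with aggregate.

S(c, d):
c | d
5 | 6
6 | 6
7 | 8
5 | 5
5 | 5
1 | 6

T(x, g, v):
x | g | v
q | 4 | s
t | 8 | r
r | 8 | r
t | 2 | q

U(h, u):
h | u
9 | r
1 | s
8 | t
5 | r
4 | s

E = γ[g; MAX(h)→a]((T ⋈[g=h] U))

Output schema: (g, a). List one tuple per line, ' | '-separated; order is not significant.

Row counts bottom-up:
  T → 4
  U → 5
  (T ⋈[g=h] U) → 3
  γ[g; MAX(h)→a]((T ⋈[g=h] U)) → 2

== RESULT ==
g | a
4 | 4
8 | 8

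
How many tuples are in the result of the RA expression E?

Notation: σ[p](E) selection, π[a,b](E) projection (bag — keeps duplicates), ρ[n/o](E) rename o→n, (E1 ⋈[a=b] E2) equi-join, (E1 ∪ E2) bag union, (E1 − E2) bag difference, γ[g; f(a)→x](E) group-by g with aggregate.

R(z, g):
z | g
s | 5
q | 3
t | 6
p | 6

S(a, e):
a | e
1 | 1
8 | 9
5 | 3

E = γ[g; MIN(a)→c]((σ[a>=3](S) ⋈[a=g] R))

Subexpression sizes:
  S → 3
  σ[a>=3](S) → 2
  R → 4
  (σ[a>=3](S) ⋈[a=g] R) → 1
  γ[g; MIN(a)→c]((σ[a>=3](S) ⋈[a=g] R)) → 1

|E| = 1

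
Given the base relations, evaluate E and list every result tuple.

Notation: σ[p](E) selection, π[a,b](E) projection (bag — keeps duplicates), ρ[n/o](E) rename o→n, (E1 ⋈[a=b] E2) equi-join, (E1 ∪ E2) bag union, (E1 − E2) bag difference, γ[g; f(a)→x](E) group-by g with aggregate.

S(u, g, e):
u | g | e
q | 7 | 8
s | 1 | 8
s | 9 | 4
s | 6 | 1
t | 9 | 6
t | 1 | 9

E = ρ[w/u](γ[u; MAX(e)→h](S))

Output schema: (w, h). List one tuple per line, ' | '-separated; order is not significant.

Stepwise |·|:
  S → 6
  γ[u; MAX(e)→h](S) → 3
  ρ[w/u](γ[u; MAX(e)→h](S)) → 3

== RESULT ==
w | h
q | 8
s | 8
t | 9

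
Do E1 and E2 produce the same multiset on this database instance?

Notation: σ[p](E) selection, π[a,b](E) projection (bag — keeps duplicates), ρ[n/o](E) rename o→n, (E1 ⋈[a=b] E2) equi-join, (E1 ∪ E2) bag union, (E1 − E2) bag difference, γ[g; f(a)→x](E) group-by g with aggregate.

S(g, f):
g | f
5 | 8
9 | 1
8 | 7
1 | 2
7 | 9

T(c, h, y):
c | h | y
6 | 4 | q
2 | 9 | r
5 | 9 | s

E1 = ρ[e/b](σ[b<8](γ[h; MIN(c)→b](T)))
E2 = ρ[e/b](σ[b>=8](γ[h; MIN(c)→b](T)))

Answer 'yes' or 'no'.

E1 stepwise |·|:
  T → 3
  γ[h; MIN(c)→b](T) → 2
  σ[b<8](γ[h; MIN(c)→b](T)) → 2
  ρ[e/b](σ[b<8](γ[h; MIN(c)→b](T))) → 2
E2 stepwise |·|:
  T → 3
  γ[h; MIN(c)→b](T) → 2
  σ[b>=8](γ[h; MIN(c)→b](T)) → 0
  ρ[e/b](σ[b>=8](γ[h; MIN(c)→b](T))) → 0

E1 result:
h | e
4 | 6
9 | 2
E2 result:
h | e
(0 rows)
Witness: (4, 6) appears 1× in E1 but 0× in E2.

no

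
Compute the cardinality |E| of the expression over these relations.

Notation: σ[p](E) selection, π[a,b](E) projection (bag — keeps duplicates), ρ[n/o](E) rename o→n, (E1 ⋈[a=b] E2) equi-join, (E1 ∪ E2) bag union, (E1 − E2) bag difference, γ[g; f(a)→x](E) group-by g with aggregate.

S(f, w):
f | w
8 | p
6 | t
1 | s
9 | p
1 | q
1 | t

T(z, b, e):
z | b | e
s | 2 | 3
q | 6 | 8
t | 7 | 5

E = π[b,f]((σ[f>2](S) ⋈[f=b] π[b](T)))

Per-node cardinality:
  S → 6
  σ[f>2](S) → 3
  T → 3
  π[b](T) → 3
  (σ[f>2](S) ⋈[f=b] π[b](T)) → 1
  π[b,f]((σ[f>2](S) ⋈[f=b] π[b](T))) → 1

|E| = 1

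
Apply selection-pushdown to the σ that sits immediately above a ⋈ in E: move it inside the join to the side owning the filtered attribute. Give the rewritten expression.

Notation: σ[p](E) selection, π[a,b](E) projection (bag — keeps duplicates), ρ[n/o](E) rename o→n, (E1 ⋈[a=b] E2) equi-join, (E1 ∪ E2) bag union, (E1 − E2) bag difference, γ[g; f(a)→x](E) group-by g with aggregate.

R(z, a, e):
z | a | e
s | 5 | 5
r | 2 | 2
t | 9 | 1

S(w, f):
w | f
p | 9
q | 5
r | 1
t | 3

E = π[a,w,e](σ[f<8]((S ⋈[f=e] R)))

σ filters on f, owned by the left side.
E' = π[a,w,e]((σ[f<8](S) ⋈[f=e] R))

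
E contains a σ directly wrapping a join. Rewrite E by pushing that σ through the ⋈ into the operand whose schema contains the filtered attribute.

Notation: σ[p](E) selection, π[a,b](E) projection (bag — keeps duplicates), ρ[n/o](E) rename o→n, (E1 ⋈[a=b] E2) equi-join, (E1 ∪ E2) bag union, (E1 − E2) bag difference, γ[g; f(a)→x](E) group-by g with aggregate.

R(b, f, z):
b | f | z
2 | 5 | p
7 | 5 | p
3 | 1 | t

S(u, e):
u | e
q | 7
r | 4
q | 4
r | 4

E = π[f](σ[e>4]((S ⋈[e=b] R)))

σ filters on e, owned by the left side.
E' = π[f]((σ[e>4](S) ⋈[e=b] R))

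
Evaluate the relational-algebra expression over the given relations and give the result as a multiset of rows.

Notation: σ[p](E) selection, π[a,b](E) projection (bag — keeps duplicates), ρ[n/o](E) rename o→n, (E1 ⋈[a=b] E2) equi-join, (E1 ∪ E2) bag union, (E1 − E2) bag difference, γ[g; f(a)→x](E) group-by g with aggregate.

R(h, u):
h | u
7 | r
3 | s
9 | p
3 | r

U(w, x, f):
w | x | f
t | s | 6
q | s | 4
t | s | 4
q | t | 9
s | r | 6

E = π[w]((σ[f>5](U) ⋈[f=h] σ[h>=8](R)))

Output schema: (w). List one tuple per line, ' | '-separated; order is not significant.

Stepwise |·|:
  U → 5
  σ[f>5](U) → 3
  R → 4
  σ[h>=8](R) → 1
  (σ[f>5](U) ⋈[f=h] σ[h>=8](R)) → 1
  π[w]((σ[f>5](U) ⋈[f=h] σ[h>=8](R))) → 1

== RESULT ==
w
q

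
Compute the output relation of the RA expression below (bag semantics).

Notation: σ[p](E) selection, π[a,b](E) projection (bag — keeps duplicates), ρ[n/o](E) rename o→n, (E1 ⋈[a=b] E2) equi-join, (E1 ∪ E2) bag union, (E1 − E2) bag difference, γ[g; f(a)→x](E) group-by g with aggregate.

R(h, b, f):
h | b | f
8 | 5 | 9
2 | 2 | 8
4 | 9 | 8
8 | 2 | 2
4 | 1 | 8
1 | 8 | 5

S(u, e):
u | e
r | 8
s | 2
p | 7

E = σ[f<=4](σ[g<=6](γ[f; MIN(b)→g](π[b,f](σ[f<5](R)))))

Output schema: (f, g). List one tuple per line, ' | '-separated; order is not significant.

Row counts bottom-up:
  R → 6
  σ[f<5](R) → 1
  π[b,f](σ[f<5](R)) → 1
  γ[f; MIN(b)→g](π[b,f](σ[f<5](R))) → 1
  σ[g<=6](γ[f; MIN(b)→g](π[b,f](σ[f<5](R)))) → 1
  σ[f<=4](σ[g<=6](γ[f; MIN(b)→g](π[b,f](σ[f<5](R))))) → 1

== RESULT ==
f | g
2 | 2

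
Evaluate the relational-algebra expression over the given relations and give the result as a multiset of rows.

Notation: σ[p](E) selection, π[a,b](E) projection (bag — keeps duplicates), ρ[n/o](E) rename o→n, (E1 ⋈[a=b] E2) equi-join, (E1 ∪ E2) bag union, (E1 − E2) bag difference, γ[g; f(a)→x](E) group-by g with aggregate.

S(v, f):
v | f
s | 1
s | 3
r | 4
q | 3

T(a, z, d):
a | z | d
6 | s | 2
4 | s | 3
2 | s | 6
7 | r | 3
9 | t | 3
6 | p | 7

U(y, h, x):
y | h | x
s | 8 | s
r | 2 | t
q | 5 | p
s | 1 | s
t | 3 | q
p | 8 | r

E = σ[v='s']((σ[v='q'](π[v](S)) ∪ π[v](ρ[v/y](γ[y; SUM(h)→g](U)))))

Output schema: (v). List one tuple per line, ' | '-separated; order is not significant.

Per-node cardinality:
  S → 4
  π[v](S) → 4
  σ[v='q'](π[v](S)) → 1
  U → 6
  γ[y; SUM(h)→g](U) → 5
  ρ[v/y](γ[y; SUM(h)→g](U)) → 5
  π[v](ρ[v/y](γ[y; SUM(h)→g](U))) → 5
  (σ[v='q'](π[v](S)) ∪ π[v](ρ[v/y](γ[y; SUM(h)→g](U)))) → 6
  σ[v='s']((σ[v='q'](π[v](S)) ∪ π[v](ρ[v/y](γ[y; SUM(h)→g](U))))) → 1

== RESULT ==
v
s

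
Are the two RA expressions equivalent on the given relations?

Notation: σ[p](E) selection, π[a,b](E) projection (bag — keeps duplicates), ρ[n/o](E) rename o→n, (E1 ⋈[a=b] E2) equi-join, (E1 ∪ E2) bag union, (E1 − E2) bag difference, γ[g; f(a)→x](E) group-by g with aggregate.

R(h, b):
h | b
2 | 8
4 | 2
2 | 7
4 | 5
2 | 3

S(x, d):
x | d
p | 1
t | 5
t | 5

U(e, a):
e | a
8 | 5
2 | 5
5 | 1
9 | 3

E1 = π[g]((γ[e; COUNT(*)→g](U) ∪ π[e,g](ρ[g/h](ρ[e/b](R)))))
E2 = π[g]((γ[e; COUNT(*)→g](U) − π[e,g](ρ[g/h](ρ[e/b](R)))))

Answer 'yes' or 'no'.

E1 per-node cardinality:
  U → 4
  γ[e; COUNT(*)→g](U) → 4
  R → 5
  ρ[e/b](R) → 5
  ρ[g/h](ρ[e/b](R)) → 5
  π[e,g](ρ[g/h](ρ[e/b](R))) → 5
  (γ[e; COUNT(*)→g](U) ∪ π[e,g](ρ[g/h](ρ[e/b](R)))) → 9
  π[g]((γ[e; COUNT(*)→g](U) ∪ π[e,g](ρ[g/h](ρ[e/b](R))))) → 9
E2 per-node cardinality:
  U → 4
  γ[e; COUNT(*)→g](U) → 4
  R → 5
  ρ[e/b](R) → 5
  ρ[g/h](ρ[e/b](R)) → 5
  π[e,g](ρ[g/h](ρ[e/b](R))) → 5
  (γ[e; COUNT(*)→g](U) − π[e,g](ρ[g/h](ρ[e/b](R)))) → 4
  π[g]((γ[e; COUNT(*)→g](U) − π[e,g](ρ[g/h](ρ[e/b](R))))) → 4

E1 result:
g
1
1
1
1
2
2
2
4
4
E2 result:
g
1
1
1
1
Witness: (2,) appears 3× in E1 but 0× in E2.

no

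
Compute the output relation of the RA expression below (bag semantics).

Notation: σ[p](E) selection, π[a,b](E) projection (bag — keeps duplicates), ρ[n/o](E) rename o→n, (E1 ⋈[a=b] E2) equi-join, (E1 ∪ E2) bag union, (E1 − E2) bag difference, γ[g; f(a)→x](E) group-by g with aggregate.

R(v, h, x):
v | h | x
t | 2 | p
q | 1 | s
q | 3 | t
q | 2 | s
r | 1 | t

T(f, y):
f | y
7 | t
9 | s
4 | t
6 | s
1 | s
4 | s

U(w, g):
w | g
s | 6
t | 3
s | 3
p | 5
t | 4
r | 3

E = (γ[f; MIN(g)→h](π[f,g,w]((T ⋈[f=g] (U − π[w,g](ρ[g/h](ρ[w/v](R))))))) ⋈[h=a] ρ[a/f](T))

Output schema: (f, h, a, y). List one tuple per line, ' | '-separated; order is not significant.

Stepwise |·|:
  T → 6
  U → 6
  R → 5
  ρ[w/v](R) → 5
  ρ[g/h](ρ[w/v](R)) → 5
  π[w,g](ρ[g/h](ρ[w/v](R))) → 5
  (U − π[w,g](ρ[g/h](ρ[w/v](R)))) → 6
  (T ⋈[f=g] (U − π[w,g](ρ[g/h](ρ[w/v](R))))) → 3
  π[f,g,w]((T ⋈[f=g] (U − π[w,g](ρ[g/h](ρ[w/v](R)))))) → 3
  γ[f; MIN(g)→h](π[f,g,w]((T ⋈[f=g] (U − π[w,g](ρ[g/h](ρ[w/v](R))))))) → 2
  T → 6
  ρ[a/f](T) → 6
  (γ[f; MIN(g)→h](π[f,g,w]((T ⋈[f=g] (U − π[w,g](ρ[g/h](ρ[w/v](R))))))) ⋈[h=a] ρ[a/f](T)) → 3

== RESULT ==
f | h | a | y
4 | 4 | 4 | s
4 | 4 | 4 | t
6 | 6 | 6 | s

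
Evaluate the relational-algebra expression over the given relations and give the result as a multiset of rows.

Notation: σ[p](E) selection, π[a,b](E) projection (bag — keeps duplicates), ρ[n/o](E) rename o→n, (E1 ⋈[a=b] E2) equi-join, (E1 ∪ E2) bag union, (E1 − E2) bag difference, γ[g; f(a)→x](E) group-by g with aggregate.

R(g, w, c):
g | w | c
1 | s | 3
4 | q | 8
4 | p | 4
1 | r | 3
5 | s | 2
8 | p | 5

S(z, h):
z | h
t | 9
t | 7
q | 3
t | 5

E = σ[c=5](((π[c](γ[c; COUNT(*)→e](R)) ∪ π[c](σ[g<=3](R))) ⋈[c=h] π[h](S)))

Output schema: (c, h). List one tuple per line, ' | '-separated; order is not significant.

Stepwise |·|:
  R → 6
  γ[c; COUNT(*)→e](R) → 5
  π[c](γ[c; COUNT(*)→e](R)) → 5
  R → 6
  σ[g<=3](R) → 2
  π[c](σ[g<=3](R)) → 2
  (π[c](γ[c; COUNT(*)→e](R)) ∪ π[c](σ[g<=3](R))) → 7
  S → 4
  π[h](S) → 4
  ((π[c](γ[c; COUNT(*)→e](R)) ∪ π[c](σ[g<=3](R))) ⋈[c=h] π[h](S)) → 4
  σ[c=5](((π[c](γ[c; COUNT(*)→e](R)) ∪ π[c](σ[g<=3](R))) ⋈[c=h] π[h](S))) → 1

== RESULT ==
c | h
5 | 5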